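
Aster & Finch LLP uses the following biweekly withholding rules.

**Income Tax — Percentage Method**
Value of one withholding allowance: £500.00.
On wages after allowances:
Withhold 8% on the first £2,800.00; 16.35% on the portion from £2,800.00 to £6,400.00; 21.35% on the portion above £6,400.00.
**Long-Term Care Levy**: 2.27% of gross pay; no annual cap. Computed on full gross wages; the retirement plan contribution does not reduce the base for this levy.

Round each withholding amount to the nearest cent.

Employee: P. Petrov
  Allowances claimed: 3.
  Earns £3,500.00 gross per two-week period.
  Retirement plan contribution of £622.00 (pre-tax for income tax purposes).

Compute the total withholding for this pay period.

Income Tax: taxable = £3,500.00 − £622.00 − 3×£500.00 = £1,378.00
  8% × £1,378.00 = £110.24
Long-Term Care Levy: 2.27% × £3,500.00 = £79.45
Total: £110.24 + £79.45 = £189.69

£189.69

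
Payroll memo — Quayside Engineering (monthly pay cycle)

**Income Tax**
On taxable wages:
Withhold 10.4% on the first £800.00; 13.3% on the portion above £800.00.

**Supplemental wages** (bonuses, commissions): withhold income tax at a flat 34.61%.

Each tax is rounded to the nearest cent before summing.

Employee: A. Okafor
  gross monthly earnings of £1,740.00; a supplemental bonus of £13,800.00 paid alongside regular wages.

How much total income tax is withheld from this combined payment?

Income Tax: taxable = £1,740.00
  £83.20 + 13.3% × (£1,740.00 − £800.00) = £83.20 + 13.3% × £940.00 = £208.22
Supplemental (34.61% flat on bonus): 34.61% × £13,800.00 = £4,776.18
Total income tax: £208.22 + £4,776.18 = £4,984.40

£4,984.40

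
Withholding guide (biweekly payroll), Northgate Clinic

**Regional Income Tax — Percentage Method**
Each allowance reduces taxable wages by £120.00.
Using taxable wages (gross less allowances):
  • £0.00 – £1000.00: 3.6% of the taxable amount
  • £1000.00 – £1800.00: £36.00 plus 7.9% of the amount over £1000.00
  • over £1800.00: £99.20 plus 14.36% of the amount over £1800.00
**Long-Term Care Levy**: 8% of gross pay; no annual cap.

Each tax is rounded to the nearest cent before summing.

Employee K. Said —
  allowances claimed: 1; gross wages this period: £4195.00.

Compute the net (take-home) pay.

£3433.51

Regional Income Tax: taxable = £4195.00 − 1×£120.00 = £4075.00
  £99.20 + 14.36% × (£4075.00 − £1800.00) = £99.20 + 14.36% × £2275.00 = £425.89
Long-Term Care Levy: 8% × £4195.00 = £335.60
Total withheld: £425.89 + £335.60 = £761.49
Net pay: £4195.00 − £761.49 = £3433.51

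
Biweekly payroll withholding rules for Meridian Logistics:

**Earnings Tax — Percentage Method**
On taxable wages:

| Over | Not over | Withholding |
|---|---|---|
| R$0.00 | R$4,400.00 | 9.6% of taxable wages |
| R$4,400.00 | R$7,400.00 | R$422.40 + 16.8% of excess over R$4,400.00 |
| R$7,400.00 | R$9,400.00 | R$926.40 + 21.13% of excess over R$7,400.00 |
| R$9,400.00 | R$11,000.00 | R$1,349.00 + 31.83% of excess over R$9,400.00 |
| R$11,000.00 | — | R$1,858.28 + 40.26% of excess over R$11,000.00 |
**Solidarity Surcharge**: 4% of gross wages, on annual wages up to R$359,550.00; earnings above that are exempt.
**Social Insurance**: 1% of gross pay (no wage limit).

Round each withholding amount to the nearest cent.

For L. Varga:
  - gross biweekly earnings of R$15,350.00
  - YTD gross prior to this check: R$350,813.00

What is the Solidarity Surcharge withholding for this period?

R$349.48

Solidarity Surcharge: cap R$359,550.00 − YTD R$350,813.00 = R$8,737.00 subject; 4% × R$8,737.00 = R$349.48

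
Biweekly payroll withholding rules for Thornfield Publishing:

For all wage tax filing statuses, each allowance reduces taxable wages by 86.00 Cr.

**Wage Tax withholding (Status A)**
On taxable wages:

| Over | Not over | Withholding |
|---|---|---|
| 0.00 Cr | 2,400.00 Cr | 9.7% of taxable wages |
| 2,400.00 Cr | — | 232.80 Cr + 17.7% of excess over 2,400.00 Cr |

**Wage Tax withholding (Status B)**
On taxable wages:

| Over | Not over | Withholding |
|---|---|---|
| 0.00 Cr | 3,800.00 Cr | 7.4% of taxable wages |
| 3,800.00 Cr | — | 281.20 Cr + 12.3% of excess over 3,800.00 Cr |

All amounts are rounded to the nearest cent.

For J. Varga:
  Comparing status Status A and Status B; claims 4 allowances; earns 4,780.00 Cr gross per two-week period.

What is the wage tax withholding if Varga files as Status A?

593.17 Cr

Wage Tax (Status A): taxable = 4,780.00 Cr − 4×86.00 Cr = 4,436.00 Cr
  232.80 Cr + 17.7% × (4,436.00 Cr − 2,400.00 Cr) = 232.80 Cr + 17.7% × 2,036.00 Cr = 593.17 Cr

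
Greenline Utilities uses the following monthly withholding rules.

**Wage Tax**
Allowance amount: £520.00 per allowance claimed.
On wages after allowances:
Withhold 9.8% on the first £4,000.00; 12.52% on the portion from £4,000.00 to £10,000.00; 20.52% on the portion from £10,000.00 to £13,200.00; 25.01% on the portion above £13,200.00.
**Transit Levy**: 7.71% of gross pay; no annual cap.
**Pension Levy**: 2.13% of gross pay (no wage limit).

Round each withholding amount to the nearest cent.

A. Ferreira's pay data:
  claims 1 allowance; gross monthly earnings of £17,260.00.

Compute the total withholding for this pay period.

Wage Tax: taxable = £17,260.00 − 1×£520.00 = £16,740.00
  £1,799.84 + 25.01% × (£16,740.00 − £13,200.00) = £1,799.84 + 25.01% × £3,540.00 = £2,685.19
Transit Levy: 7.71% × £17,260.00 = £1,330.75
Pension Levy: 2.13% × £17,260.00 = £367.64
Total: £2,685.19 + £1,330.75 + £367.64 = £4,383.58

£4,383.58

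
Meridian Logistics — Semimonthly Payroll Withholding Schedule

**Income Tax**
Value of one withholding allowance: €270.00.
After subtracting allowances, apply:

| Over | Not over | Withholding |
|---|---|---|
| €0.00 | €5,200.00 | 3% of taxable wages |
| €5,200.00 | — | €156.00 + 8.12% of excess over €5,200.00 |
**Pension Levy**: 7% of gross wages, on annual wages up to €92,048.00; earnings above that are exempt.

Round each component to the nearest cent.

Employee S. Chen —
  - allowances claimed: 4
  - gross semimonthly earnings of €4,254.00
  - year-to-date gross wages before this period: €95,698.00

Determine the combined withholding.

Income Tax: taxable = €4,254.00 − 4×€270.00 = €3,174.00
  3% × €3,174.00 = €95.22
Pension Levy: YTD €95,698.00 ≥ cap €92,048.00 → €0.00
Total: €95.22 + €0.00 = €95.22

€95.22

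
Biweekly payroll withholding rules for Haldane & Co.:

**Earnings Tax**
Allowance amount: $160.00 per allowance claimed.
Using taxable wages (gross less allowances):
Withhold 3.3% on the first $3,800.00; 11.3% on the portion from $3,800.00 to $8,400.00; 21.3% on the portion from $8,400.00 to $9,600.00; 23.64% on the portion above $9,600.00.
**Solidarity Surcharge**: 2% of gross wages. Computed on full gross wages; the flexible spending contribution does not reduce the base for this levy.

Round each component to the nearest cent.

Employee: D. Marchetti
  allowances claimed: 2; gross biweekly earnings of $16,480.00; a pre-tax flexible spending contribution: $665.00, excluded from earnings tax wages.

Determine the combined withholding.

Earnings Tax: taxable = $16,480.00 − $665.00 − 2×$160.00 = $15,495.00
  $900.80 + 23.64% × ($15,495.00 − $9,600.00) = $900.80 + 23.64% × $5,895.00 = $2,294.38
Solidarity Surcharge: 2% × $16,480.00 = $329.60
Total: $2,294.38 + $329.60 = $2,623.98

$2,623.98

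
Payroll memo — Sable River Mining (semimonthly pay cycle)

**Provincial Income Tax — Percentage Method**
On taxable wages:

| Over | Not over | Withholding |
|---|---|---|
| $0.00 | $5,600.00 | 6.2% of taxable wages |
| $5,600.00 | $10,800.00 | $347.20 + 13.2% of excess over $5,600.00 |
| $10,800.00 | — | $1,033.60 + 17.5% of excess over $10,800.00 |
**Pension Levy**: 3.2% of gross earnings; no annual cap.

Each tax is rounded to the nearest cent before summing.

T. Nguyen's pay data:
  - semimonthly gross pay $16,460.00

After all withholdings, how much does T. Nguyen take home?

Provincial Income Tax: taxable = $16,460.00
  $1,033.60 + 17.5% × ($16,460.00 − $10,800.00) = $1,033.60 + 17.5% × $5,660.00 = $2,024.10
Pension Levy: 3.2% × $16,460.00 = $526.72
Total withheld: $2,024.10 + $526.72 = $2,550.82
Net pay: $16,460.00 − $2,550.82 = $13,909.18

$13,909.18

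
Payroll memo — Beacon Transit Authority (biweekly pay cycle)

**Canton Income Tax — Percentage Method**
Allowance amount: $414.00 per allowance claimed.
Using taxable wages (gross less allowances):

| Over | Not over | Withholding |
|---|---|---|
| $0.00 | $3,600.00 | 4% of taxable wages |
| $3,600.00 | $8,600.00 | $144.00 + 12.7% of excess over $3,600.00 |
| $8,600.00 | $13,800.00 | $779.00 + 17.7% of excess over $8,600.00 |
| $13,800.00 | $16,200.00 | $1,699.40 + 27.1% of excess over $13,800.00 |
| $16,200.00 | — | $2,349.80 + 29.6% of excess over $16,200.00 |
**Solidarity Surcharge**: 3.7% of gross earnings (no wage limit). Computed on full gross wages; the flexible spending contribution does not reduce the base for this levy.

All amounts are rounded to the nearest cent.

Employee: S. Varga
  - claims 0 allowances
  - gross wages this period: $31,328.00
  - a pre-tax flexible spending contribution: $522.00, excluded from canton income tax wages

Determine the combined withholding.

$7,832.32

Canton Income Tax: taxable = $31,328.00 − $522.00 = $30,806.00
  $2,349.80 + 29.6% × ($30,806.00 − $16,200.00) = $2,349.80 + 29.6% × $14,606.00 = $6,673.18
Solidarity Surcharge: 3.7% × $31,328.00 = $1,159.14
Total: $6,673.18 + $1,159.14 = $7,832.32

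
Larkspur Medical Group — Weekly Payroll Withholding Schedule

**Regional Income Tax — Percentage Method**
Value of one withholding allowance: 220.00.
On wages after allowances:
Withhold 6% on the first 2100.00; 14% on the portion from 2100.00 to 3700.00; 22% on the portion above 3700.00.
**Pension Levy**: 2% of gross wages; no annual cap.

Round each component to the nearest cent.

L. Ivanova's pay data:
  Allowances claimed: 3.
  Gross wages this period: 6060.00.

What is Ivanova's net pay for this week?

Regional Income Tax: taxable = 6060.00 − 3×220.00 = 5400.00
  350.00 + 22% × (5400.00 − 3700.00) = 350.00 + 22% × 1700.00 = 724.00
Pension Levy: 2% × 6060.00 = 121.20
Total withheld: 724.00 + 121.20 = 845.20
Net pay: 6060.00 − 845.20 = 5214.80

5214.80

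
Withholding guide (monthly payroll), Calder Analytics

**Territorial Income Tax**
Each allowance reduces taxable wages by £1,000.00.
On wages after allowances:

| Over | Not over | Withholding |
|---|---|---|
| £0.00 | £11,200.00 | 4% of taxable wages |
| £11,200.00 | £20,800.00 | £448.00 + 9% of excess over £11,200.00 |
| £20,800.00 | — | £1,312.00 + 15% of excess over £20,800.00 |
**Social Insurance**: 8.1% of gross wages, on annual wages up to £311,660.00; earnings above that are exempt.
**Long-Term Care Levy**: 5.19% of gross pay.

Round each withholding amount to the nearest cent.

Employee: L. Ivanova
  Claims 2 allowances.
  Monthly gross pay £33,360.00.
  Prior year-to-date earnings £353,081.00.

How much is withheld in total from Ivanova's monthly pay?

£4,627.38

Territorial Income Tax: taxable = £33,360.00 − 2×£1,000.00 = £31,360.00
  £1,312.00 + 15% × (£31,360.00 − £20,800.00) = £1,312.00 + 15% × £10,560.00 = £2,896.00
Social Insurance: YTD £353,081.00 ≥ cap £311,660.00 → £0.00
Long-Term Care Levy: 5.19% × £33,360.00 = £1,731.38
Total: £2,896.00 + £0.00 + £1,731.38 = £4,627.38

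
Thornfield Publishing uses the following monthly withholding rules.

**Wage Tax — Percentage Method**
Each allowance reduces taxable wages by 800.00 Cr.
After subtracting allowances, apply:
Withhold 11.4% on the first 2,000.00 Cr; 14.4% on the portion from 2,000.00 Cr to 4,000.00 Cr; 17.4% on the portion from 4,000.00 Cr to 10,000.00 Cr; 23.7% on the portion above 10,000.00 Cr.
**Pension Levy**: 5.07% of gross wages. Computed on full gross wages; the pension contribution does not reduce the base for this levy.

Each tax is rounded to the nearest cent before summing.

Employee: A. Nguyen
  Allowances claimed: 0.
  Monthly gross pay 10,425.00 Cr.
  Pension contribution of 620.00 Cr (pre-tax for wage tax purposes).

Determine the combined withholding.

Wage Tax: taxable = 10,425.00 Cr − 620.00 Cr = 9,805.00 Cr
  516.00 Cr + 17.4% × (9,805.00 Cr − 4,000.00 Cr) = 516.00 Cr + 17.4% × 5,805.00 Cr = 1,526.07 Cr
Pension Levy: 5.07% × 10,425.00 Cr = 528.55 Cr
Total: 1,526.07 Cr + 528.55 Cr = 2,054.62 Cr

2,054.62 Cr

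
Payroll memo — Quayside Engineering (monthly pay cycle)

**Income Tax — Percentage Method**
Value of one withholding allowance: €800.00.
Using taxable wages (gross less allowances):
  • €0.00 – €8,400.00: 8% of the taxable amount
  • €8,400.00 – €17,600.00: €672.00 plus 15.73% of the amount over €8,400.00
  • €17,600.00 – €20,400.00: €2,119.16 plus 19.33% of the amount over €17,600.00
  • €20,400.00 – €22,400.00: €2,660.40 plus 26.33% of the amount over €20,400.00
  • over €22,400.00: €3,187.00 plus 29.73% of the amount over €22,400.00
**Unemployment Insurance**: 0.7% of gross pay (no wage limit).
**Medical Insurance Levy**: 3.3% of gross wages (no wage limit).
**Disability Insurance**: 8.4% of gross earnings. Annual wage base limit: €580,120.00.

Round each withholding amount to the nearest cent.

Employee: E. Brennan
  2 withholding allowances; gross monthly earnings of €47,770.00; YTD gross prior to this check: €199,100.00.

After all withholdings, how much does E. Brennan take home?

€31,592.70

Income Tax: taxable = €47,770.00 − 2×€800.00 = €46,170.00
  €3,187.00 + 29.73% × (€46,170.00 − €22,400.00) = €3,187.00 + 29.73% × €23,770.00 = €10,253.82
Unemployment Insurance: 0.7% × €47,770.00 = €334.39
Medical Insurance Levy: 3.3% × €47,770.00 = €1,576.41
Disability Insurance: 8.4% × €47,770.00 = €4,012.68
Total withheld: €10,253.82 + €334.39 + €1,576.41 + €4,012.68 = €16,177.30
Net pay: €47,770.00 − €16,177.30 = €31,592.70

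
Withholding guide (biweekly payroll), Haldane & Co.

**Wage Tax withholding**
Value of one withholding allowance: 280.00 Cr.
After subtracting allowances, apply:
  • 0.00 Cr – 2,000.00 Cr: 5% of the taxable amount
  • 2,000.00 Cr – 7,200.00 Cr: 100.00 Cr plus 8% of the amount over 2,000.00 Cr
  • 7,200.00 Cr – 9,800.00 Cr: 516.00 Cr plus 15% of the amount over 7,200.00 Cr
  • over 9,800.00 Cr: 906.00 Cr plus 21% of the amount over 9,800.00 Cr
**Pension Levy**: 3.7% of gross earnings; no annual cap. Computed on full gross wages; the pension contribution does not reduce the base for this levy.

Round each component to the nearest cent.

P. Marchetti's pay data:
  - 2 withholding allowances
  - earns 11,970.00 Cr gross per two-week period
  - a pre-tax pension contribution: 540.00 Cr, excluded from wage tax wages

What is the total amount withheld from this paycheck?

Wage Tax: taxable = 11,970.00 Cr − 540.00 Cr − 2×280.00 Cr = 10,870.00 Cr
  906.00 Cr + 21% × (10,870.00 Cr − 9,800.00 Cr) = 906.00 Cr + 21% × 1,070.00 Cr = 1,130.70 Cr
Pension Levy: 3.7% × 11,970.00 Cr = 442.89 Cr
Total: 1,130.70 Cr + 442.89 Cr = 1,573.59 Cr

1,573.59 Cr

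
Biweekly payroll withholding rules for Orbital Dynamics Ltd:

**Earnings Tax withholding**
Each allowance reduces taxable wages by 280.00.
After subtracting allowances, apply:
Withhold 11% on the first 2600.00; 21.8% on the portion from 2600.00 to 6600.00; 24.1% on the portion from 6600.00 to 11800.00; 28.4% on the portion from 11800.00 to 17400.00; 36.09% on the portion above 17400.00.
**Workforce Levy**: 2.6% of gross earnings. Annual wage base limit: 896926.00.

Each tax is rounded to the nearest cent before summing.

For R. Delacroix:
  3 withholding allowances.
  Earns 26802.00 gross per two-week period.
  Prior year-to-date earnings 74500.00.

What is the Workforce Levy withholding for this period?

696.85

Workforce Levy: 2.6% × 26802.00 = 696.85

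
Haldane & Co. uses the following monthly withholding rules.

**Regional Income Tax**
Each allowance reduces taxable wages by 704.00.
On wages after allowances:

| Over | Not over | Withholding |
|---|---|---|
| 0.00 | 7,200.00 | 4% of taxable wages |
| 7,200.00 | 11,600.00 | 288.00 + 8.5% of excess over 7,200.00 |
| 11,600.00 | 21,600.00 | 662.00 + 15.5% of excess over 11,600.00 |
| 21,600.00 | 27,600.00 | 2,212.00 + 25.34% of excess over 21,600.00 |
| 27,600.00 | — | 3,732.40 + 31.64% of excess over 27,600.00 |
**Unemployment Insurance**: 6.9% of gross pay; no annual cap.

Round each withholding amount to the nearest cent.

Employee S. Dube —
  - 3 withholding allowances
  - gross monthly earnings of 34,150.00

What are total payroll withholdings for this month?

7,492.93

Regional Income Tax: taxable = 34,150.00 − 3×704.00 = 32,038.00
  3,732.40 + 31.64% × (32,038.00 − 27,600.00) = 3,732.40 + 31.64% × 4,438.00 = 5,136.58
Unemployment Insurance: 6.9% × 34,150.00 = 2,356.35
Total: 5,136.58 + 2,356.35 = 7,492.93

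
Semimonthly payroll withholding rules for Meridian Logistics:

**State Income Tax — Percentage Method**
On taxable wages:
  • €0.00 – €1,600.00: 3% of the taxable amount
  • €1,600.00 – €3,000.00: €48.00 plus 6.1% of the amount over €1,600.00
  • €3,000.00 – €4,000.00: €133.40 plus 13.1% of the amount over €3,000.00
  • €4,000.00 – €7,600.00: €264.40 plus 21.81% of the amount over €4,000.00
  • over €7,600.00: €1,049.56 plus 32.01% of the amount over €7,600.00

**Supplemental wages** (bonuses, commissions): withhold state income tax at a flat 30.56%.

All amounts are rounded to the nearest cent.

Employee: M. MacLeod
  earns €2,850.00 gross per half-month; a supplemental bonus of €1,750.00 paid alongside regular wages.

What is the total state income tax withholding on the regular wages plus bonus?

State Income Tax: taxable = €2,850.00
  €48.00 + 6.1% × (€2,850.00 − €1,600.00) = €48.00 + 6.1% × €1,250.00 = €124.25
Supplemental (30.56% flat on bonus): 30.56% × €1,750.00 = €534.80
Total state income tax: €124.25 + €534.80 = €659.05

€659.05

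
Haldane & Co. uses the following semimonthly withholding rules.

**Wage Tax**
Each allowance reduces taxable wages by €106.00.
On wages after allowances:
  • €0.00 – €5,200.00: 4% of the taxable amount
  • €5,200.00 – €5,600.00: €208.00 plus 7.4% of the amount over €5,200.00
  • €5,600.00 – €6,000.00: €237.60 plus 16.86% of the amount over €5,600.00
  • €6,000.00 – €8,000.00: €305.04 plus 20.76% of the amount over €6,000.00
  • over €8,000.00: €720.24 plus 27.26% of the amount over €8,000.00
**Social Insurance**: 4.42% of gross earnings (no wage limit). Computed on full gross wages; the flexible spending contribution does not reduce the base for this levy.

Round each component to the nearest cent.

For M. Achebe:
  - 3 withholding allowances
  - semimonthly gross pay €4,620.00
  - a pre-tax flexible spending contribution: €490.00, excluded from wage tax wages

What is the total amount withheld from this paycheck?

€356.68

Wage Tax: taxable = €4,620.00 − €490.00 − 3×€106.00 = €3,812.00
  4% × €3,812.00 = €152.48
Social Insurance: 4.42% × €4,620.00 = €204.20
Total: €152.48 + €204.20 = €356.68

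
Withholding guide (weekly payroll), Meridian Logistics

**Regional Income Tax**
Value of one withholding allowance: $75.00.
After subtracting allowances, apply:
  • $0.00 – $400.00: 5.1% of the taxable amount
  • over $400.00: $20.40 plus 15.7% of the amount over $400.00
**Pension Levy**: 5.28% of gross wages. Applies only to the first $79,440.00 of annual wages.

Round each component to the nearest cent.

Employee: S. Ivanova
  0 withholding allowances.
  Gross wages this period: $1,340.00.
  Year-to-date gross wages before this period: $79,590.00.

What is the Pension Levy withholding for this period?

$0.00

Pension Levy: YTD $79,590.00 ≥ cap $79,440.00 → $0.00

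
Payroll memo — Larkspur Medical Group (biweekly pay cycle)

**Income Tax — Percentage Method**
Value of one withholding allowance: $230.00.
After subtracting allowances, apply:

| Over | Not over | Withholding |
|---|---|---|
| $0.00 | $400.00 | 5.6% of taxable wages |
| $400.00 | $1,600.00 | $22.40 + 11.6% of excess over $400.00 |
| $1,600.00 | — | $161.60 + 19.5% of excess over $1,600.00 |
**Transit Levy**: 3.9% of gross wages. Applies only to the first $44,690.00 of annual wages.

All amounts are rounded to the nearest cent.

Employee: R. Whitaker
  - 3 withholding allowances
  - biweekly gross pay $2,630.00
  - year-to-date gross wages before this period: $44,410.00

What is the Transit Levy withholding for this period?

Transit Levy: cap $44,690.00 − YTD $44,410.00 = $280.00 subject; 3.9% × $280.00 = $10.92

$10.92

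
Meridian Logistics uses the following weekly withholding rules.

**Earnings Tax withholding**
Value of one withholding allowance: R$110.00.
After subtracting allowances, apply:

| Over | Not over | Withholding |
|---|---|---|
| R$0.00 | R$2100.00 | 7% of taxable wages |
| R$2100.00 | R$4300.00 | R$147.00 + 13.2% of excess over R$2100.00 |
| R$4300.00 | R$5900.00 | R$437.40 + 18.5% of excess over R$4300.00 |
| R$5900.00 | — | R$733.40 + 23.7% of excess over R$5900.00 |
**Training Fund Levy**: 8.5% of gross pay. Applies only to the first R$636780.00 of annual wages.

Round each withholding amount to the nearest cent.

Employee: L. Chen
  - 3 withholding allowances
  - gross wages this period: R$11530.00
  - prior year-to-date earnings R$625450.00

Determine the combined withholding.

R$2952.55

Earnings Tax: taxable = R$11530.00 − 3×R$110.00 = R$11200.00
  R$733.40 + 23.7% × (R$11200.00 − R$5900.00) = R$733.40 + 23.7% × R$5300.00 = R$1989.50
Training Fund Levy: cap R$636780.00 − YTD R$625450.00 = R$11330.00 subject; 8.5% × R$11330.00 = R$963.05
Total: R$1989.50 + R$963.05 = R$2952.55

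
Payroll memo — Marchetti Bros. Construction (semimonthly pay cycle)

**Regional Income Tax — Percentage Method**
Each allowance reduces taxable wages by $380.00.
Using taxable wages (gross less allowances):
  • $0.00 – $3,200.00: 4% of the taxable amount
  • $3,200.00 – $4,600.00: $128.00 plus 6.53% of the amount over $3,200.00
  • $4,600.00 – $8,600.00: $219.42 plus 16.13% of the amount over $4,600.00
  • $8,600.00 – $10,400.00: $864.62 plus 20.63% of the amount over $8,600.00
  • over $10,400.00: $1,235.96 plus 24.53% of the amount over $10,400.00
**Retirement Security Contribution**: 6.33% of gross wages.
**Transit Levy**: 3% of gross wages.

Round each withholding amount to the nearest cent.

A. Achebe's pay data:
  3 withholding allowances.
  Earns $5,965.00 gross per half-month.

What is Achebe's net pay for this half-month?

$5,152.76

Regional Income Tax: taxable = $5,965.00 − 3×$380.00 = $4,825.00
  $219.42 + 16.13% × ($4,825.00 − $4,600.00) = $219.42 + 16.13% × $225.00 = $255.71
Retirement Security Contribution: 6.33% × $5,965.00 = $377.58
Transit Levy: 3% × $5,965.00 = $178.95
Total withheld: $255.71 + $377.58 + $178.95 = $812.24
Net pay: $5,965.00 − $812.24 = $5,152.76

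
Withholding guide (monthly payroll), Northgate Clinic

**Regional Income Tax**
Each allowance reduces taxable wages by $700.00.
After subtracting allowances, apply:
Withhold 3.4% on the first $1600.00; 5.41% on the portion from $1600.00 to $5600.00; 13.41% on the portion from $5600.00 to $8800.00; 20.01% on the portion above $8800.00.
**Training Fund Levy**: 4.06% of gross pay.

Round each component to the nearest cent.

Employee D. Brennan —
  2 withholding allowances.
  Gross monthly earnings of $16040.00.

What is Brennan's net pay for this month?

$13520.28

Regional Income Tax: taxable = $16040.00 − 2×$700.00 = $14640.00
  $699.92 + 20.01% × ($14640.00 − $8800.00) = $699.92 + 20.01% × $5840.00 = $1868.50
Training Fund Levy: 4.06% × $16040.00 = $651.22
Total withheld: $1868.50 + $651.22 = $2519.72
Net pay: $16040.00 − $2519.72 = $13520.28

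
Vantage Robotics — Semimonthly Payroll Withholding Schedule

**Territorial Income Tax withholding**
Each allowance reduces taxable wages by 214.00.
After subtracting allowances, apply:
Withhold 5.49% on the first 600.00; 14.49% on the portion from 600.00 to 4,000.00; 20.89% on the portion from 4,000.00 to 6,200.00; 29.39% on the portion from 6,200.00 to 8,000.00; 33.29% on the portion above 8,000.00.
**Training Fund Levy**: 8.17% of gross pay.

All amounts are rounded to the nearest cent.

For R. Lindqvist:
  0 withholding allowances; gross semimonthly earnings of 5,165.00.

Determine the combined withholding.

Territorial Income Tax: taxable = 5,165.00
  525.60 + 20.89% × (5,165.00 − 4,000.00) = 525.60 + 20.89% × 1,165.00 = 768.97
Training Fund Levy: 8.17% × 5,165.00 = 421.98
Total: 768.97 + 421.98 = 1,190.95

1,190.95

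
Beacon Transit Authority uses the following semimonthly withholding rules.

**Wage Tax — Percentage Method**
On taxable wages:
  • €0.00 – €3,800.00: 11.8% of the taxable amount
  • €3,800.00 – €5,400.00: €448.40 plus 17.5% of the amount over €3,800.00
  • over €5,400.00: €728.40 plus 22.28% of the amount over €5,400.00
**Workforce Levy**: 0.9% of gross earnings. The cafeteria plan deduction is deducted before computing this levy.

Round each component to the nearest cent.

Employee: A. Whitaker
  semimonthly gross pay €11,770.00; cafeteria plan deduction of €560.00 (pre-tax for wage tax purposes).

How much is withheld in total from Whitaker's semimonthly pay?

Wage Tax: taxable = €11,770.00 − €560.00 = €11,210.00
  €728.40 + 22.28% × (€11,210.00 − €5,400.00) = €728.40 + 22.28% × €5,810.00 = €2,022.87
Workforce Levy: 0.9% × €11,210.00 = €100.89
Total: €2,022.87 + €100.89 = €2,123.76

€2,123.76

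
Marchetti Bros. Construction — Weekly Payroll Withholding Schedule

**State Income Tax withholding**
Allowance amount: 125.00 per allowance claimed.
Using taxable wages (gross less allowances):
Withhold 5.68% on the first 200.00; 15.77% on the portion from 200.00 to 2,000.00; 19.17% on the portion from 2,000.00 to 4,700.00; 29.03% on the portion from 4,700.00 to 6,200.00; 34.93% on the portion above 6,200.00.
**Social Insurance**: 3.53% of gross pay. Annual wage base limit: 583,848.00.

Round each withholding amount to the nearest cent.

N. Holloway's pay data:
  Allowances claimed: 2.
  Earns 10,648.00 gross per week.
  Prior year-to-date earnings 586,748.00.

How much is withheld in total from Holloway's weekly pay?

State Income Tax: taxable = 10,648.00 − 2×125.00 = 10,398.00
  1,248.26 + 34.93% × (10,398.00 − 6,200.00) = 1,248.26 + 34.93% × 4,198.00 = 2,714.62
Social Insurance: YTD 586,748.00 ≥ cap 583,848.00 → 0.00
Total: 2,714.62 + 0.00 = 2,714.62

2,714.62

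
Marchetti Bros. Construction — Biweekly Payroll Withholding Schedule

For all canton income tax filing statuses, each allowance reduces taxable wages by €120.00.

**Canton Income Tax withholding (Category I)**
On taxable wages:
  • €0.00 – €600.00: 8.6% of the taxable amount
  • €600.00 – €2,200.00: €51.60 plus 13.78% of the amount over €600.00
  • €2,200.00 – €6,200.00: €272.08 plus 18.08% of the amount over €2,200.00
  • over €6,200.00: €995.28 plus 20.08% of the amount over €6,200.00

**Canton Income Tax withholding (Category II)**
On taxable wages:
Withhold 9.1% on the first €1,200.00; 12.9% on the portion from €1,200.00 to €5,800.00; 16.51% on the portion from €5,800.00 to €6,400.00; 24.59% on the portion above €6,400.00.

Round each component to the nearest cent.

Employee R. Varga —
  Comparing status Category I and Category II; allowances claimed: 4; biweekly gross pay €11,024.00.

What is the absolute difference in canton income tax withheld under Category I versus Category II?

€46.89

Canton Income Tax (Category I): taxable = €11,024.00 − 4×€120.00 = €10,544.00
  €995.28 + 20.08% × (€10,544.00 − €6,200.00) = €995.28 + 20.08% × €4,344.00 = €1,867.56
Canton Income Tax (Category II): taxable = €11,024.00 − 4×€120.00 = €10,544.00
  €801.66 + 24.59% × (€10,544.00 − €6,400.00) = €801.66 + 24.59% × €4,144.00 = €1,820.67
Difference: |€1,867.56 − €1,820.67| = €46.89 (higher under Category I)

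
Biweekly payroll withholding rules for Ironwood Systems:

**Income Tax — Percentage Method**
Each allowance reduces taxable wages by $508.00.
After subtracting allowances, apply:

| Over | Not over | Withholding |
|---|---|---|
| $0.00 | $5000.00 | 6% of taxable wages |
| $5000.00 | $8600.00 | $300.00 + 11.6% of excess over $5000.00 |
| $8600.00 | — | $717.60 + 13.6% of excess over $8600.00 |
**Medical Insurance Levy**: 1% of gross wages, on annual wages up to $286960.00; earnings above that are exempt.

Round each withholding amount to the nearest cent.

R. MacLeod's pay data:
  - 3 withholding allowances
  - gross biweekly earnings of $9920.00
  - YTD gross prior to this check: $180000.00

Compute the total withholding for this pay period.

Income Tax: taxable = $9920.00 − 3×$508.00 = $8396.00
  $300.00 + 11.6% × ($8396.00 − $5000.00) = $300.00 + 11.6% × $3396.00 = $693.94
Medical Insurance Levy: 1% × $9920.00 = $99.20
Total: $693.94 + $99.20 = $793.14

$793.14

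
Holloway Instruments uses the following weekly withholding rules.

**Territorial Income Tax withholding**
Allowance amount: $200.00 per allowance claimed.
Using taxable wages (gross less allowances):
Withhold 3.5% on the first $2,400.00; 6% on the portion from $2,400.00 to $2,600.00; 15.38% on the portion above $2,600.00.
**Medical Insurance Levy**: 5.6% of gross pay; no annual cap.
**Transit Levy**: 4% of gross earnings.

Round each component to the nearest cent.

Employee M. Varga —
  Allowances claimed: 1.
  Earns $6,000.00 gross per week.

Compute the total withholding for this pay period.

$1,164.16

Territorial Income Tax: taxable = $6,000.00 − 1×$200.00 = $5,800.00
  $96.00 + 15.38% × ($5,800.00 − $2,600.00) = $96.00 + 15.38% × $3,200.00 = $588.16
Medical Insurance Levy: 5.6% × $6,000.00 = $336.00
Transit Levy: 4% × $6,000.00 = $240.00
Total: $588.16 + $336.00 + $240.00 = $1,164.16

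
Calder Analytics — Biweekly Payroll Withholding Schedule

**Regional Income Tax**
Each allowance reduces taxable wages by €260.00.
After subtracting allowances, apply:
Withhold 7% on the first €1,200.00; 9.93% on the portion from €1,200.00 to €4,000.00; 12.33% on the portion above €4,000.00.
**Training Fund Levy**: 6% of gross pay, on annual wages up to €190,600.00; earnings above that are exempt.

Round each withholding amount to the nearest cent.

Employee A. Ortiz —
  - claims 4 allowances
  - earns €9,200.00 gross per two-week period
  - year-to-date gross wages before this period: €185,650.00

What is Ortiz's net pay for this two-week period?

Regional Income Tax: taxable = €9,200.00 − 4×€260.00 = €8,160.00
  €362.04 + 12.33% × (€8,160.00 − €4,000.00) = €362.04 + 12.33% × €4,160.00 = €874.97
Training Fund Levy: cap €190,600.00 − YTD €185,650.00 = €4,950.00 subject; 6% × €4,950.00 = €297.00
Total withheld: €874.97 + €297.00 = €1,171.97
Net pay: €9,200.00 − €1,171.97 = €8,028.03

€8,028.03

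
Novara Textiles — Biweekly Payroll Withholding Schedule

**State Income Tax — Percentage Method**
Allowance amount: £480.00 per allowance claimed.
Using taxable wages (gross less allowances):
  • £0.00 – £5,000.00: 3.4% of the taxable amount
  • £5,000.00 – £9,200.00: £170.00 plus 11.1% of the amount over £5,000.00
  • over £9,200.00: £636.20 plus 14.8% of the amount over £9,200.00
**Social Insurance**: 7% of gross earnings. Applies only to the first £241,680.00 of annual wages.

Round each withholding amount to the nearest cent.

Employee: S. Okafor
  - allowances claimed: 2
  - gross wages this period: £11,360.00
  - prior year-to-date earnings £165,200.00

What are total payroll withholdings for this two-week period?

State Income Tax: taxable = £11,360.00 − 2×£480.00 = £10,400.00
  £636.20 + 14.8% × (£10,400.00 − £9,200.00) = £636.20 + 14.8% × £1,200.00 = £813.80
Social Insurance: 7% × £11,360.00 = £795.20
Total: £813.80 + £795.20 = £1,609.00

£1,609.00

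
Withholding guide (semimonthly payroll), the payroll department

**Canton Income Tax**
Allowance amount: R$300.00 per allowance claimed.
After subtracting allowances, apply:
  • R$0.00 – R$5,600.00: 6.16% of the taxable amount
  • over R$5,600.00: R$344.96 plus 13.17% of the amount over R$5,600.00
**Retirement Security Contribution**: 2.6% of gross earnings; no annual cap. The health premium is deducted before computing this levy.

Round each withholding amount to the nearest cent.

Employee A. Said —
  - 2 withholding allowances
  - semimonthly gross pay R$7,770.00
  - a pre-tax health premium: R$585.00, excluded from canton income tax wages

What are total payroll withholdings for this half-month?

R$661.49

Canton Income Tax: taxable = R$7,770.00 − R$585.00 − 2×R$300.00 = R$6,585.00
  R$344.96 + 13.17% × (R$6,585.00 − R$5,600.00) = R$344.96 + 13.17% × R$985.00 = R$474.68
Retirement Security Contribution: 2.6% × R$7,185.00 = R$186.81
Total: R$474.68 + R$186.81 = R$661.49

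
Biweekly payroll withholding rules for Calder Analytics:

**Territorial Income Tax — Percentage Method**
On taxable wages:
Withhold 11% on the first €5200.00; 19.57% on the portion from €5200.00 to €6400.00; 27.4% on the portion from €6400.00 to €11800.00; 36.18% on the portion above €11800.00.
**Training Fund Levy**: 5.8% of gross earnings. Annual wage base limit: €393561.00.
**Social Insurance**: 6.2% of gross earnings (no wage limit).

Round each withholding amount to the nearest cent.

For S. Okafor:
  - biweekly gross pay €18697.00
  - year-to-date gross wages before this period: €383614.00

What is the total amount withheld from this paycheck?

Territorial Income Tax: taxable = €18697.00
  €2286.44 + 36.18% × (€18697.00 − €11800.00) = €2286.44 + 36.18% × €6897.00 = €4781.77
Training Fund Levy: cap €393561.00 − YTD €383614.00 = €9947.00 subject; 5.8% × €9947.00 = €576.93
Social Insurance: 6.2% × €18697.00 = €1159.21
Total: €4781.77 + €576.93 + €1159.21 = €6517.91

€6517.91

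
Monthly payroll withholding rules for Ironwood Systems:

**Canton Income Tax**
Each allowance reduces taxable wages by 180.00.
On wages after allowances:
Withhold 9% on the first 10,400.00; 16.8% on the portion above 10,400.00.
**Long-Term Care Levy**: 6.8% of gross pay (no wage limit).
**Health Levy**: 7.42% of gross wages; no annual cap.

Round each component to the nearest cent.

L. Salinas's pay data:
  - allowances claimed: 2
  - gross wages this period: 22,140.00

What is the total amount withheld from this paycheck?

5,996.15

Canton Income Tax: taxable = 22,140.00 − 2×180.00 = 21,780.00
  936.00 + 16.8% × (21,780.00 − 10,400.00) = 936.00 + 16.8% × 11,380.00 = 2,847.84
Long-Term Care Levy: 6.8% × 22,140.00 = 1,505.52
Health Levy: 7.42% × 22,140.00 = 1,642.79
Total: 2,847.84 + 1,505.52 + 1,642.79 = 5,996.15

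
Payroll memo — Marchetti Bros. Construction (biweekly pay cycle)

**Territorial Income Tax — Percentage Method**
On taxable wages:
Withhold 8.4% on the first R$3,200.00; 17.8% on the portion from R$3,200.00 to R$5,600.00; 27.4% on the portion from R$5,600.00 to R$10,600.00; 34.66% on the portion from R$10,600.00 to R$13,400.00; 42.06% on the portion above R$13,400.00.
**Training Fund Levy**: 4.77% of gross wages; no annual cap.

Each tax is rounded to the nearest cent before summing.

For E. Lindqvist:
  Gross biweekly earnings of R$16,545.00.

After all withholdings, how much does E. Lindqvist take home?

Territorial Income Tax: taxable = R$16,545.00
  R$3,036.48 + 42.06% × (R$16,545.00 − R$13,400.00) = R$3,036.48 + 42.06% × R$3,145.00 = R$4,359.27
Training Fund Levy: 4.77% × R$16,545.00 = R$789.20
Total withheld: R$4,359.27 + R$789.20 = R$5,148.47
Net pay: R$16,545.00 − R$5,148.47 = R$11,396.53

R$11,396.53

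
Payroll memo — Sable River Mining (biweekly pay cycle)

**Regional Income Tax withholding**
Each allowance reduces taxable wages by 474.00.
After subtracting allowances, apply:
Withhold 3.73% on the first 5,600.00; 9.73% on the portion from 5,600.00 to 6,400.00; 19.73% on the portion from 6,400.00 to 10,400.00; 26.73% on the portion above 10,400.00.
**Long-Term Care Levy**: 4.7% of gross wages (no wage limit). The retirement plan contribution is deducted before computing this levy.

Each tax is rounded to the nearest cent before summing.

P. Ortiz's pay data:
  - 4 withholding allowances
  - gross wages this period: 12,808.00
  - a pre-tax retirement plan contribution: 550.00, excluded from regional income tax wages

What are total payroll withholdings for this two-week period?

Regional Income Tax: taxable = 12,808.00 − 550.00 − 4×474.00 = 10,362.00
  286.72 + 19.73% × (10,362.00 − 6,400.00) = 286.72 + 19.73% × 3,962.00 = 1,068.42
Long-Term Care Levy: 4.7% × 12,258.00 = 576.13
Total: 1,068.42 + 576.13 = 1,644.55

1,644.55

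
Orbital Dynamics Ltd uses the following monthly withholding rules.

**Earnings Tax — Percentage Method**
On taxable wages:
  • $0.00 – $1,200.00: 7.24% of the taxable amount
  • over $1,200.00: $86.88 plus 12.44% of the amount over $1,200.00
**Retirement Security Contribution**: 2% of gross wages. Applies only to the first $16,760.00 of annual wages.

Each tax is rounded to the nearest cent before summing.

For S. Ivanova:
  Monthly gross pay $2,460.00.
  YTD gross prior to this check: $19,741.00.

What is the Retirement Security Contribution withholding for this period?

Retirement Security Contribution: YTD $19,741.00 ≥ cap $16,760.00 → $0.00

$0.00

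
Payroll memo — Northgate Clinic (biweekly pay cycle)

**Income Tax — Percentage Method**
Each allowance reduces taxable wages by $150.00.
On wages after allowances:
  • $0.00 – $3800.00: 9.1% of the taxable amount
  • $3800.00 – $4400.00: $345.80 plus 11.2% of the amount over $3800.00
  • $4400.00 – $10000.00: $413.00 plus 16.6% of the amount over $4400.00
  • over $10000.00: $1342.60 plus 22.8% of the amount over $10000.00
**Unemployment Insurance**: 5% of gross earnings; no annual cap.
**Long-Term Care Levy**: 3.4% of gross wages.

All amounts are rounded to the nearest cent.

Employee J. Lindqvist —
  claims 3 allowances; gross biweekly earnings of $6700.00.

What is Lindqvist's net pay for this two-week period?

$5417.10

Income Tax: taxable = $6700.00 − 3×$150.00 = $6250.00
  $413.00 + 16.6% × ($6250.00 − $4400.00) = $413.00 + 16.6% × $1850.00 = $720.10
Unemployment Insurance: 5% × $6700.00 = $335.00
Long-Term Care Levy: 3.4% × $6700.00 = $227.80
Total withheld: $720.10 + $335.00 + $227.80 = $1282.90
Net pay: $6700.00 − $1282.90 = $5417.10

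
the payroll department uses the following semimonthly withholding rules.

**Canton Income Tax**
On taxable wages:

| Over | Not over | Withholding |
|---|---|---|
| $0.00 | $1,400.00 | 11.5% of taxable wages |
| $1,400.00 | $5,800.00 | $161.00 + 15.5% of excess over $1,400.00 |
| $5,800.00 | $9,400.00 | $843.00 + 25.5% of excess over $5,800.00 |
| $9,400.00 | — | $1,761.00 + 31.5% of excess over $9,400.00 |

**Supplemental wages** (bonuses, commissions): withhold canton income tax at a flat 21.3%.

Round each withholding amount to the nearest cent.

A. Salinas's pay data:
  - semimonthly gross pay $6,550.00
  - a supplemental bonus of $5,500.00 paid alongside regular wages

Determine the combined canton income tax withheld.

$2,205.75

Canton Income Tax: taxable = $6,550.00
  $843.00 + 25.5% × ($6,550.00 − $5,800.00) = $843.00 + 25.5% × $750.00 = $1,034.25
Supplemental (21.3% flat on bonus): 21.3% × $5,500.00 = $1,171.50
Total canton income tax: $1,034.25 + $1,171.50 = $2,205.75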